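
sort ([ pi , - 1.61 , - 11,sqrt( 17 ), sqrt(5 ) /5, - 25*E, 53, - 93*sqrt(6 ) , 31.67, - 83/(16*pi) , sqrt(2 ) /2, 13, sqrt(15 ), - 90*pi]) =[ - 90* pi, - 93*sqrt( 6), - 25*E, - 11, - 83/(16*pi), - 1.61, sqrt( 5 )/5,sqrt(2 )/2,pi , sqrt( 15), sqrt( 17), 13,31.67, 53]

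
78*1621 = 126438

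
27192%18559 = 8633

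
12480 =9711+2769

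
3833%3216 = 617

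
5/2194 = 5/2194 = 0.00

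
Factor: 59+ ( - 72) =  - 13 = - 13^1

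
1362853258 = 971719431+391133827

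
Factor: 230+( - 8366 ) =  - 8136 =- 2^3*3^2*113^1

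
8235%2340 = 1215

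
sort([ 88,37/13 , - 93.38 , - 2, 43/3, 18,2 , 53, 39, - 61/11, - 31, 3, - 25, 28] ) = [ - 93.38, -31, - 25, - 61/11 ,-2, 2, 37/13, 3,43/3,18, 28, 39 , 53, 88]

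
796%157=11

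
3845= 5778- 1933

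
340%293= 47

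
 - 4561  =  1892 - 6453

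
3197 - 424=2773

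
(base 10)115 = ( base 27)47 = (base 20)5F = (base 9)137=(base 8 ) 163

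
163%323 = 163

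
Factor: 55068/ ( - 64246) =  - 2^1*3^1 * 7^( - 1)=   -6/7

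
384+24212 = 24596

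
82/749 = 82/749 = 0.11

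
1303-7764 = - 6461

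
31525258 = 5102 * 6179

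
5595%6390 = 5595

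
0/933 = 0 = 0.00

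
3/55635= 1/18545 = 0.00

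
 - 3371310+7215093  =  3843783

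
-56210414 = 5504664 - 61715078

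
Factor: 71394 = 2^1*3^1*73^1*163^1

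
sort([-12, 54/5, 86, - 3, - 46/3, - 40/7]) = [ - 46/3, - 12, - 40/7, - 3,54/5,  86]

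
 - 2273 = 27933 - 30206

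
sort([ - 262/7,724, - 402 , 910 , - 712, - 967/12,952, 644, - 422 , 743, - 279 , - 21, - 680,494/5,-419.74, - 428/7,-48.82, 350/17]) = [ - 712  , - 680, - 422, - 419.74, - 402, - 279, - 967/12, - 428/7,  -  48.82, - 262/7, - 21, 350/17, 494/5 , 644,  724,743, 910, 952]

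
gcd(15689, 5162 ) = 29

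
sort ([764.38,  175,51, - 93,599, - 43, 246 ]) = [ - 93, - 43, 51,175, 246,599, 764.38]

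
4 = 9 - 5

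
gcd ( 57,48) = 3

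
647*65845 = 42601715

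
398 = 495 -97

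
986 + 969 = 1955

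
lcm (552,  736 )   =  2208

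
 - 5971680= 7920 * (-754)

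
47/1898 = 47/1898 = 0.02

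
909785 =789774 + 120011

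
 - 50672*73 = - 3699056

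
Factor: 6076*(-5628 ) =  - 34195728 = - 2^4 * 3^1*7^3 * 31^1* 67^1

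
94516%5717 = 3044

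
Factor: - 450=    - 2^1*3^2*5^2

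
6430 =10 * 643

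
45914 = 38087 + 7827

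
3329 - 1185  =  2144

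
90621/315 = 287 + 24/35 = 287.69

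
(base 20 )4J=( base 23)47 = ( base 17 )5e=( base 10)99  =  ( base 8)143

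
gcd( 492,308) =4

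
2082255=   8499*245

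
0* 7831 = 0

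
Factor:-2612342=- 2^1*83^1*15737^1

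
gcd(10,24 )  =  2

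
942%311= 9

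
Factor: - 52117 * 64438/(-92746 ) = 11^1*13^1*19^1* 29^1*79^ (  -  1)*101^1*211^1*587^( - 1 ) = 1679157623/46373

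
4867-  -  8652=13519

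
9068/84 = 107 + 20/21 = 107.95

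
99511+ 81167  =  180678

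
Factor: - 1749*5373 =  - 9397377 =-3^4*11^1 *53^1* 199^1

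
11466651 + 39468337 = 50934988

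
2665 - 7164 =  - 4499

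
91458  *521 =47649618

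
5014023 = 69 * 72667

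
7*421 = 2947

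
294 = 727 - 433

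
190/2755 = 2/29= 0.07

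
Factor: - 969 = -3^1*17^1*19^1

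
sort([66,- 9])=[ - 9, 66] 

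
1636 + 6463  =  8099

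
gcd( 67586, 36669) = 719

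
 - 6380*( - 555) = 3540900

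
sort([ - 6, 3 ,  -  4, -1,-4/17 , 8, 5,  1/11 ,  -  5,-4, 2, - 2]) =[-6,-5 ,-4,-4,-2, - 1,  -  4/17, 1/11, 2,3,5 , 8] 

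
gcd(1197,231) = 21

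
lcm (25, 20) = 100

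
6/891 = 2/297 = 0.01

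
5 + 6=11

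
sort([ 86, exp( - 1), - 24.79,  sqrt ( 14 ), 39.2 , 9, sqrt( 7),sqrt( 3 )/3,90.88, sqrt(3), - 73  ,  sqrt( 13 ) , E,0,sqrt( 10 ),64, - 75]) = [ - 75 ,  -  73,  -  24.79 , 0 , exp( - 1),sqrt( 3 )/3, sqrt(3 ),sqrt( 7),E, sqrt( 10),sqrt( 13 ), sqrt( 14), 9, 39.2 , 64,86,90.88 ]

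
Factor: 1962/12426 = 3/19 = 3^1*19^( - 1)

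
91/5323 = 91/5323 = 0.02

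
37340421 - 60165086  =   - 22824665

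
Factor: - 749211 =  - 3^1*249737^1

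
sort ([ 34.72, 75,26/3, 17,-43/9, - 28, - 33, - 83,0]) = [  -  83, - 33, - 28, - 43/9, 0,  26/3,17,34.72,75]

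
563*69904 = 39355952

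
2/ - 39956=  -1/19978=- 0.00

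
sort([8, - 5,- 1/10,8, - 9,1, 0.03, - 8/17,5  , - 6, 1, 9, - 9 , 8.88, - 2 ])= [ - 9, - 9, - 6, - 5 , - 2, - 8/17,-1/10,  0.03,  1 , 1,5,8, 8 , 8.88, 9 ]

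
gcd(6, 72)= 6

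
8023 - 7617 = 406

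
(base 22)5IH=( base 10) 2833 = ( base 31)2tc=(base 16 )b11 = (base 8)5421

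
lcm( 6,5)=30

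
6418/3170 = 3209/1585=   2.02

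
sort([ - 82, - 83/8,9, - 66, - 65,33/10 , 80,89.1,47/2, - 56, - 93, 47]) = [ - 93, - 82, - 66, - 65,-56, - 83/8 , 33/10,9, 47/2, 47,80,89.1 ]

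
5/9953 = 5/9953 = 0.00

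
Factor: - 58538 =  -2^1*29269^1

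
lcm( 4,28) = 28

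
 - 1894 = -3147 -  - 1253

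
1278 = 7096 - 5818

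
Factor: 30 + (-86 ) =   -  2^3*7^1 = - 56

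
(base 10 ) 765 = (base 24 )17l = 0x2FD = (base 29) QB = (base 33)N6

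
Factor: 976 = 2^4*61^1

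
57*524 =29868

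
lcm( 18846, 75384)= 75384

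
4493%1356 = 425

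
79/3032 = 79/3032 = 0.03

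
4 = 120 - 116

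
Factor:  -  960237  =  -3^2 * 106693^1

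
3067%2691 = 376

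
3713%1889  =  1824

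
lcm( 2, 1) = 2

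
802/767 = 1+35/767 = 1.05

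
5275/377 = 13 + 374/377 = 13.99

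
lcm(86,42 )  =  1806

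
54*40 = 2160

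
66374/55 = 1206 + 4/5=1206.80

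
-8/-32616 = 1/4077 =0.00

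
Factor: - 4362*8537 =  - 37238394 =- 2^1*3^1*727^1*8537^1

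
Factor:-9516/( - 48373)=2^2*3^1*61^( - 1) = 12/61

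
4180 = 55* 76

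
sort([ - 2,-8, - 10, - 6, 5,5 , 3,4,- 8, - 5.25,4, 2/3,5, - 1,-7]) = [-10, - 8, - 8, - 7,  -  6, - 5.25, -2,-1,2/3 , 3, 4,  4,5, 5,5]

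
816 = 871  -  55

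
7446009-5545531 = 1900478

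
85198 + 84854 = 170052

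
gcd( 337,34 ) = 1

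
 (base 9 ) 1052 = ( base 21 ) 1FK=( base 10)776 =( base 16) 308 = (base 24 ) 188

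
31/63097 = 31/63097   =  0.00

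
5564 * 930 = 5174520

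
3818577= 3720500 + 98077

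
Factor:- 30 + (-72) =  - 2^1*3^1 * 17^1=- 102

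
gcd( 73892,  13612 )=4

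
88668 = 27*3284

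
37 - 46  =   - 9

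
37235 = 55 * 677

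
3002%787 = 641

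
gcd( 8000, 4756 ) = 4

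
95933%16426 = 13803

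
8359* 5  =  41795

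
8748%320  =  108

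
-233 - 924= -1157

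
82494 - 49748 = 32746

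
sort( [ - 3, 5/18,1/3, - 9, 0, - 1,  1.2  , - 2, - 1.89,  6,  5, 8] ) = [ - 9,- 3, - 2, - 1.89, - 1,  0, 5/18,  1/3,1.2,5, 6,  8]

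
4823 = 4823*1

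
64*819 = 52416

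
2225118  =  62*35889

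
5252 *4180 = 21953360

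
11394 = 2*5697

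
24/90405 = 8/30135 = 0.00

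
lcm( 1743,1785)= 148155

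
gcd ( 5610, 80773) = 11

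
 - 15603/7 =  - 2229  =  - 2229.00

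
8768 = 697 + 8071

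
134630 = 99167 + 35463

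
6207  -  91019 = - 84812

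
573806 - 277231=296575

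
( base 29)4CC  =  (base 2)111010001100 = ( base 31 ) 3R4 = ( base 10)3724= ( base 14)1500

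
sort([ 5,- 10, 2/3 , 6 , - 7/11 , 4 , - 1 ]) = [ - 10, - 1, - 7/11 , 2/3,  4, 5,6 ]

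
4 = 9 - 5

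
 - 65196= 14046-79242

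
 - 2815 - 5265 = - 8080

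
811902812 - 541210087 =270692725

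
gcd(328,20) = 4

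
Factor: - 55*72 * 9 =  -35640 = - 2^3*3^4*5^1*11^1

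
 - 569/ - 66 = 8  +  41/66 = 8.62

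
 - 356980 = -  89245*4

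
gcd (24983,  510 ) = 1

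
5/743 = 5/743 = 0.01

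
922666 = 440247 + 482419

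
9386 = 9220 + 166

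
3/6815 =3/6815  =  0.00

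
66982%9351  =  1525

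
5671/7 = 5671/7= 810.14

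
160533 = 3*53511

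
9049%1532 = 1389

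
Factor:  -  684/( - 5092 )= 3^2*67^( - 1) = 9/67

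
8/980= 2/245 = 0.01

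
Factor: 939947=17^1*55291^1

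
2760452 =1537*1796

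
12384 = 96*129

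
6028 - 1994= 4034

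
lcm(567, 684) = 43092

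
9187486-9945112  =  - 757626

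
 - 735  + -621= - 1356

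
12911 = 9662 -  - 3249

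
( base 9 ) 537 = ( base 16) 1b7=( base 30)ej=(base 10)439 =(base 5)3224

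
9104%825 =29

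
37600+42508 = 80108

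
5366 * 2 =10732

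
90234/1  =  90234 = 90234.00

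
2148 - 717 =1431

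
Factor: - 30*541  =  -2^1*3^1*5^1*541^1   =  - 16230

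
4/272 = 1/68 = 0.01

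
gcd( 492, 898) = 2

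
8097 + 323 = 8420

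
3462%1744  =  1718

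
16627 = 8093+8534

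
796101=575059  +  221042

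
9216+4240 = 13456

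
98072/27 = 98072/27 = 3632.30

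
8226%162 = 126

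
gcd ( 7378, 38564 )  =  62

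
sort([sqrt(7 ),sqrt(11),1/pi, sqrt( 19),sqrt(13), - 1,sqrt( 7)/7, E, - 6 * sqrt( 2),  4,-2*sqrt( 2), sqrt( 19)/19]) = [ - 6*sqrt(2), - 2*sqrt( 2), - 1,sqrt(19)/19,1/pi, sqrt( 7)/7,sqrt( 7),E,sqrt( 11), sqrt( 13 ),4,sqrt ( 19)]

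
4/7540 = 1/1885= 0.00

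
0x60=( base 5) 341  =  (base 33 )2U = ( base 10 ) 96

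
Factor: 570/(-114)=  - 5 = - 5^1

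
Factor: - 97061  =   - 31^2*101^1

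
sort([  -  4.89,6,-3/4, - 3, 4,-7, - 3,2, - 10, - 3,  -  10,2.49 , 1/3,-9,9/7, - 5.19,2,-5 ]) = [ - 10, - 10, - 9, - 7, - 5.19, - 5,-4.89, - 3, -3, - 3, - 3/4,  1/3, 9/7 , 2,2, 2.49,4, 6] 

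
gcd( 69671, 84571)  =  1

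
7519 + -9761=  - 2242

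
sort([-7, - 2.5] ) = [- 7,-2.5]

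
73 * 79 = 5767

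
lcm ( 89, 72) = 6408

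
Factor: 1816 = 2^3*227^1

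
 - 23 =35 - 58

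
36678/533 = 36678/533  =  68.81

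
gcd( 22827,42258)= 3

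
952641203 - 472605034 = 480036169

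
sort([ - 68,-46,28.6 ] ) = [ - 68, - 46, 28.6 ] 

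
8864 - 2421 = 6443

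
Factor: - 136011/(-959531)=3^1 * 17^( - 1 )*45337^1*56443^( - 1 ) 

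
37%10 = 7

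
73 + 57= 130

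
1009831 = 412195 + 597636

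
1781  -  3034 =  - 1253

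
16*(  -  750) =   -  12000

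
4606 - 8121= - 3515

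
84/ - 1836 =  - 7/153 = - 0.05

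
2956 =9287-6331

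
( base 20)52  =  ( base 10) 102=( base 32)36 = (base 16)66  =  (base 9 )123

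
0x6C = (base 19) 5d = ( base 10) 108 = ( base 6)300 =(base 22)4K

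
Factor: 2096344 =2^3 * 31^1*79^1*107^1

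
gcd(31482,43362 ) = 594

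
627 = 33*19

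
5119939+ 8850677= 13970616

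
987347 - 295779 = 691568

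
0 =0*72314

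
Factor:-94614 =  - 2^1*3^1*13^1*1213^1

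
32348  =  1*32348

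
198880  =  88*2260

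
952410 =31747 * 30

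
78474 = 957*82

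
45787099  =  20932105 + 24854994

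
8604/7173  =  1 + 159/797 = 1.20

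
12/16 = 3/4 = 0.75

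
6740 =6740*1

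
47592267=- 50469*( - 943)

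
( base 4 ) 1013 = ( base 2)1000111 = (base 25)2L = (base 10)71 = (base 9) 78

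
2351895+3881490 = 6233385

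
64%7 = 1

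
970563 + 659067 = 1629630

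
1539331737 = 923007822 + 616323915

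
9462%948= 930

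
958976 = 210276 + 748700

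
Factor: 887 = 887^1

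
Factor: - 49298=  -  2^1 * 157^2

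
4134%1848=438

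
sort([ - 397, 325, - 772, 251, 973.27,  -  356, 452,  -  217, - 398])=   [  -  772,  -  398,-397,  -  356, - 217, 251, 325  ,  452  ,  973.27]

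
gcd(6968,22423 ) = 1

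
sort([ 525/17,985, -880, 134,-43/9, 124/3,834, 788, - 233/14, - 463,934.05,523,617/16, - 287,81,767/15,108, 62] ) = [ - 880,  -  463,-287, -233/14,  -  43/9 , 525/17,617/16,124/3,767/15, 62,81, 108, 134, 523, 788, 834,934.05,985 ] 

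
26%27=26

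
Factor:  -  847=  - 7^1*  11^2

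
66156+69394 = 135550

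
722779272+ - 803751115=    - 80971843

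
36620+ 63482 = 100102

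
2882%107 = 100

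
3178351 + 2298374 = 5476725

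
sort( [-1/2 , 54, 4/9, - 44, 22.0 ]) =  [ - 44, - 1/2, 4/9 , 22.0,54 ]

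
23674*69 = 1633506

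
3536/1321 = 3536/1321  =  2.68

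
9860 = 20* 493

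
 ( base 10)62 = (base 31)20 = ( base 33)1t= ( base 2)111110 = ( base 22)2i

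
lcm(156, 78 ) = 156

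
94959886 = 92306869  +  2653017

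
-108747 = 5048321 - 5157068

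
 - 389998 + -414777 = -804775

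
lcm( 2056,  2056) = 2056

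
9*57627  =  518643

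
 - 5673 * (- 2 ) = 11346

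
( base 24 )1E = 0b100110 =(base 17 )24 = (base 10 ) 38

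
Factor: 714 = 2^1*3^1*7^1 * 17^1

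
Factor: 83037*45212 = 3754268844 = 2^2*  3^1*89^2 * 127^1 * 311^1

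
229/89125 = 229/89125 = 0.00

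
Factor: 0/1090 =0 = 0^1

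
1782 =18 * 99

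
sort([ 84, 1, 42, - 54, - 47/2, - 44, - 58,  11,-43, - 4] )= [ - 58, - 54, - 44, - 43,-47/2, - 4, 1, 11,42,84] 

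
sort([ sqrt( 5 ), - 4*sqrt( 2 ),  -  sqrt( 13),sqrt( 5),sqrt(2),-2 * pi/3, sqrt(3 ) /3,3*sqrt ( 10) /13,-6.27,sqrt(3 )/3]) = [ - 6.27, - 4 * sqrt(2 ), - sqrt(13), - 2*pi/3, sqrt(3 ) /3,  sqrt(3 )/3,3*sqrt(10) /13,sqrt(2 ),sqrt( 5) , sqrt(5 )]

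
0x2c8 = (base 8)1310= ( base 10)712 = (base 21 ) 1cj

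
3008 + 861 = 3869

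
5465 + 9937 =15402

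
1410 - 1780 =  - 370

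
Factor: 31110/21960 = 17/12 = 2^( - 2)*3^( - 1)*17^1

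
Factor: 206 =2^1 * 103^1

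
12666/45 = 281 + 7/15=281.47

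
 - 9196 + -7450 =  - 16646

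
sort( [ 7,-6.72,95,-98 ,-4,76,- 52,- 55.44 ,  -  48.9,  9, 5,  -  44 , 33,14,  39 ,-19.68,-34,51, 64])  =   [  -  98,  -  55.44,-52,- 48.9, - 44, - 34,-19.68,-6.72, - 4,  5,7,9,14,  33, 39, 51, 64,76, 95]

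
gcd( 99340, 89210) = 10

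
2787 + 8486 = 11273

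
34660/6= 17330/3 = 5776.67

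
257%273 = 257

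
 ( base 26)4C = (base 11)a6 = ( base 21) 5b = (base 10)116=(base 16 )74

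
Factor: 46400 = 2^6*5^2*29^1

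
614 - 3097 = - 2483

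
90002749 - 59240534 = 30762215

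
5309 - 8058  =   - 2749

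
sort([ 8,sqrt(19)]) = [ sqrt( 19) , 8 ]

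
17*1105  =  18785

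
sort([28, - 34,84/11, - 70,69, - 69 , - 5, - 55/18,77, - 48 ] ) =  [ - 70,  -  69 , - 48, - 34  , - 5, - 55/18, 84/11,28,  69, 77]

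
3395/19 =3395/19  =  178.68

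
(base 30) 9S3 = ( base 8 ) 21357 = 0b10001011101111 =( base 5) 241233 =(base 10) 8943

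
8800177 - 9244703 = -444526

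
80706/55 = 1467 + 21/55 = 1467.38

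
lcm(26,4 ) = 52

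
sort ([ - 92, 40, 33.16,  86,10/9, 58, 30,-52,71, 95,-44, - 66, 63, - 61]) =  [-92,  -  66,-61,-52, - 44 , 10/9, 30, 33.16,  40,58,63,  71,86, 95] 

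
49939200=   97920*510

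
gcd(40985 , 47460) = 35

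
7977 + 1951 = 9928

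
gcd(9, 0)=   9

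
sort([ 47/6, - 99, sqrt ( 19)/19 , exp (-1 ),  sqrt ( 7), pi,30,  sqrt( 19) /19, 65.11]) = [ - 99, sqrt(19) /19, sqrt ( 19)/19, exp( - 1), sqrt( 7),pi, 47/6,30, 65.11]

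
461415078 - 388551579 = 72863499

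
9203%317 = 10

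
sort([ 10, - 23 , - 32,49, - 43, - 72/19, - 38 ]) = [-43, - 38, - 32, - 23, - 72/19,10,49]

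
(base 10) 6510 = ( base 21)eg0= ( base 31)6o0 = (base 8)14556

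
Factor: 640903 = 409^1*1567^1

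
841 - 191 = 650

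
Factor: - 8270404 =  -2^2*491^1 * 4211^1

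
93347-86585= 6762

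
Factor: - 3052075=-5^2*13^1*9391^1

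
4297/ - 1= - 4297 + 0/1= -4297.00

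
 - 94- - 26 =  - 68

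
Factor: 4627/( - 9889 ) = -7^1*11^(-1)*29^( - 1 ) * 31^( - 1)*661^1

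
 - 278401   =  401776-680177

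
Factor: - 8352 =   -  2^5*3^2*29^1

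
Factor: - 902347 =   -  902347^1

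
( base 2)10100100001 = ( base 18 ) 40H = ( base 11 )a94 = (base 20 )35D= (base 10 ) 1313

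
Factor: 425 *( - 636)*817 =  - 2^2 *3^1*5^2*17^1*19^1*43^1*53^1 = - 220835100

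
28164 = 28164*1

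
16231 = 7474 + 8757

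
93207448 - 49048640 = 44158808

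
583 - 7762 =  - 7179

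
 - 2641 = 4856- 7497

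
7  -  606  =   - 599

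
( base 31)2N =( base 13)67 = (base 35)2F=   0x55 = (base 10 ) 85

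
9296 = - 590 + 9886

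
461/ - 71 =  - 7 + 36/71 = - 6.49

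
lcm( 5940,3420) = 112860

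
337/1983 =337/1983 = 0.17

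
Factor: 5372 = 2^2 *17^1 * 79^1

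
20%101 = 20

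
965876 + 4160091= 5125967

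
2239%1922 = 317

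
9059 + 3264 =12323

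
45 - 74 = - 29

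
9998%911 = 888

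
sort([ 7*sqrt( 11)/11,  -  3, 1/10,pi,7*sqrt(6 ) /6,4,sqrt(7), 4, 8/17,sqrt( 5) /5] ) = [ - 3,  1/10, sqrt( 5) /5,8/17, 7*sqrt( 11)/11 , sqrt( 7),7*sqrt(6) /6,pi,4, 4]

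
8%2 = 0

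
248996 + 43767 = 292763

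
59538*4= 238152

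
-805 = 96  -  901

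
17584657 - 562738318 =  - 545153661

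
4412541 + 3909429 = 8321970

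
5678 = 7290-1612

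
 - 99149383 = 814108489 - 913257872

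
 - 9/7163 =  - 9/7163 =- 0.00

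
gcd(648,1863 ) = 81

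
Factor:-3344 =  - 2^4*11^1* 19^1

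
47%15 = 2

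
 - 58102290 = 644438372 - 702540662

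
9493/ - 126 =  - 76 + 83/126 = - 75.34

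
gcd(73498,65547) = 1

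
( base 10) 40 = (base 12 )34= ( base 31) 19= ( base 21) 1j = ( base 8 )50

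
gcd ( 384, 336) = 48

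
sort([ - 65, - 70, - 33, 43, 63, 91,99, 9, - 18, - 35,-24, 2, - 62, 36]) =[ - 70, - 65, - 62 , - 35, - 33, - 24,-18,2, 9 , 36, 43 , 63, 91, 99] 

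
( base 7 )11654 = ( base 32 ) 305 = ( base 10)3077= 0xc05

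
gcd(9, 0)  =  9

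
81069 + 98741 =179810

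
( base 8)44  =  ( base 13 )2A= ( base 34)12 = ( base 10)36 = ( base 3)1100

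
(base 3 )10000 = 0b1010001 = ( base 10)81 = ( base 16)51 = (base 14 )5B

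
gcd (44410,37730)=10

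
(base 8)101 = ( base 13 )50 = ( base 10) 65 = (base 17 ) 3e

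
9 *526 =4734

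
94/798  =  47/399 = 0.12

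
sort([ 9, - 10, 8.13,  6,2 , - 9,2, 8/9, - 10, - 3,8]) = [ - 10, - 10, - 9,-3, 8/9, 2,2, 6, 8,8.13, 9] 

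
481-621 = -140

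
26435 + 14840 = 41275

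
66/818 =33/409= 0.08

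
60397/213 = 60397/213 = 283.55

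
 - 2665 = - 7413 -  - 4748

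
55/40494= 55/40494 = 0.00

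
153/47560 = 153/47560 = 0.00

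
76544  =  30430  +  46114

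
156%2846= 156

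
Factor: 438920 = 2^3*5^1*10973^1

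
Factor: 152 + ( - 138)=2^1*7^1 = 14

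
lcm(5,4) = 20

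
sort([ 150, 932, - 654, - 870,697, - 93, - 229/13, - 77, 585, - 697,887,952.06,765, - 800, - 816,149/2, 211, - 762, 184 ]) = [-870, - 816,  -  800, - 762,-697, - 654, - 93, - 77,  -  229/13,149/2,150, 184,211 , 585,697,765,887,932,952.06]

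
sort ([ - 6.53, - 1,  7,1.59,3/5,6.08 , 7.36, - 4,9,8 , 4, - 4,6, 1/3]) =[ - 6.53, - 4, - 4, - 1 , 1/3,  3/5, 1.59,4,6,6.08,  7,7.36,8, 9] 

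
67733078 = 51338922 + 16394156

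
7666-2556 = 5110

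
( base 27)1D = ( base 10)40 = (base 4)220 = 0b101000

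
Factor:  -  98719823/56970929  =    -  79^( - 1)*317^1  *  661^( - 1 ) * 1091^( - 1)*311419^1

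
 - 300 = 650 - 950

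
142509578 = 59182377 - -83327201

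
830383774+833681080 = 1664064854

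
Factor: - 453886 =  - 2^1  *  226943^1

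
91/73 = 1+ 18/73 =1.25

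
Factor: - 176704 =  - 2^6*11^1*251^1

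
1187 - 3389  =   - 2202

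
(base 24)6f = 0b10011111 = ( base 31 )54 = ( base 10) 159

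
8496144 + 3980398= 12476542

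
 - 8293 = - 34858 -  - 26565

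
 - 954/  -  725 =954/725 = 1.32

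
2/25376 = 1/12688 = 0.00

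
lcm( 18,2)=18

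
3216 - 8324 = - 5108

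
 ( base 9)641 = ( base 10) 523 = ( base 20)163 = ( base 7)1345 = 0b1000001011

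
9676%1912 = 116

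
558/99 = 62/11 = 5.64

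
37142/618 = 60 + 31/309 = 60.10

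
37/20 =37/20= 1.85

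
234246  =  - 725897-  -  960143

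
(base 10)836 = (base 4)31010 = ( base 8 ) 1504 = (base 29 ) SO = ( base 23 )1d8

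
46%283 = 46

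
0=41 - 41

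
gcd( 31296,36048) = 48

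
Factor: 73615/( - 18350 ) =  - 2^( - 1 )*5^ ( - 1)* 367^( - 1)*14723^1 = - 14723/3670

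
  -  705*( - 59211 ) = 41743755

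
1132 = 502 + 630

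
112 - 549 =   -  437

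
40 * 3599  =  143960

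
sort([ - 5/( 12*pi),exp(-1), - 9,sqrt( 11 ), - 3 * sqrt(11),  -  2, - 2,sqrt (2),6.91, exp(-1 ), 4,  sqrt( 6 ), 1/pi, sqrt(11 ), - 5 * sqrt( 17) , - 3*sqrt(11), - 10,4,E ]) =[ - 5*sqrt( 17), - 10, - 3*sqrt(11), - 3*sqrt( 11), - 9, - 2, - 2, - 5/( 12*pi),1/pi, exp( - 1), exp( - 1),sqrt( 2), sqrt( 6), E, sqrt(11 ),sqrt( 11), 4, 4,6.91] 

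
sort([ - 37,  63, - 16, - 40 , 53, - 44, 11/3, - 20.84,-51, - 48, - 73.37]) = [ -73.37, - 51, - 48, - 44, - 40, - 37, -20.84 ,-16, 11/3, 53,63]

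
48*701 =33648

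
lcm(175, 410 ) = 14350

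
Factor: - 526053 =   -  3^1 * 11^1*19^1*839^1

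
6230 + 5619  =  11849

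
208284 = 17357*12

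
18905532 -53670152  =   -34764620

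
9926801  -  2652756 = 7274045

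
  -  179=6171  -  6350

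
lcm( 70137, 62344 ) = 561096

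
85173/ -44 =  - 7743/4= - 1935.75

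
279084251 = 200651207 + 78433044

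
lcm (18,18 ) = 18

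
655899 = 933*703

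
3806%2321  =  1485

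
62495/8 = 7811 + 7/8  =  7811.88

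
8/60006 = 4/30003 = 0.00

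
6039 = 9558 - 3519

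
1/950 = 1/950  =  0.00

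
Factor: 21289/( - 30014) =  - 2^ ( - 1 )*43^(- 1)*61^1 = -  61/86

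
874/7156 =437/3578= 0.12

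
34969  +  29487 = 64456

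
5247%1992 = 1263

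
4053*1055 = 4275915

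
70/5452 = 35/2726 =0.01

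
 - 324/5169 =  - 108/1723 = - 0.06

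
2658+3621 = 6279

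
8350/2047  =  8350/2047 =4.08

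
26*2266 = 58916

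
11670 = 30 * 389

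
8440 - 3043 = 5397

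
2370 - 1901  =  469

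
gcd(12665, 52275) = 85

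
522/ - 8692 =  - 261/4346 = - 0.06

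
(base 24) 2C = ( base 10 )60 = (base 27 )26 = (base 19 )33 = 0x3C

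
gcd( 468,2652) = 156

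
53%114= 53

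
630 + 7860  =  8490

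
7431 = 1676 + 5755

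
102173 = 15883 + 86290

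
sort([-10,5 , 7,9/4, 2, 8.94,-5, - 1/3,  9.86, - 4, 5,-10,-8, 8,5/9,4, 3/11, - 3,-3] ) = [ - 10, - 10, - 8,-5,-4,-3, - 3 ,-1/3,3/11, 5/9, 2, 9/4, 4,5, 5, 7,  8,8.94,  9.86] 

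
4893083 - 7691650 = - 2798567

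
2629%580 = 309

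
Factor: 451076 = 2^2*23^1*4903^1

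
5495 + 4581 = 10076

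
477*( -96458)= - 46010466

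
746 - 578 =168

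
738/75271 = 738/75271 = 0.01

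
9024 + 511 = 9535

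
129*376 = 48504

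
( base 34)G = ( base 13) 13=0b10000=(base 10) 16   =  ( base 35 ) g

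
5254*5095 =26769130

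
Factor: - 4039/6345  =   -3^(-3)*5^(  -  1 )*7^1*47^(-1)*577^1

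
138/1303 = 138/1303 = 0.11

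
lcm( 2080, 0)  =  0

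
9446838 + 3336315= 12783153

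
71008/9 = 7889 + 7/9 = 7889.78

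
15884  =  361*44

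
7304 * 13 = 94952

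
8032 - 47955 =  - 39923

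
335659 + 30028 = 365687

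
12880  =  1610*8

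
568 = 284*2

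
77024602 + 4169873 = 81194475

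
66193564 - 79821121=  - 13627557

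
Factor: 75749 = 211^1*359^1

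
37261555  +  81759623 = 119021178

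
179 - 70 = 109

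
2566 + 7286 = 9852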